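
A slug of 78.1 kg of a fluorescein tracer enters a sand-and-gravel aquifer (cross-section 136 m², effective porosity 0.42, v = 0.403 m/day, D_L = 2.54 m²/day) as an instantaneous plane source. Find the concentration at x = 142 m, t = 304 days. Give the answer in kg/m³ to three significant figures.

0.0123 kg/m³

For an instantaneous plane source, C(x,t) = M/(n_e·A·√(4πDt)) · exp(−(x−vt)²/(4Dt)), with n_e·A the pore (flow) area.
Plume center vt = 0.403 × 304 = 122.512 m, so the well at 142 m is 19.488 m downgradient of the peak.
√(4πDt) = 98.51 m, giving peak height M/(n_e·A·√(4πDt)) = 78.1/(0.42 × 136 × 98.51) = 0.01388 kg/m³.
(x−vt)²/(4Dt) = (19.488)²/(4 × 2.54 × 304) = 0.1230; exp(−0.1230) = 0.8843.
C = 0.01388 × 0.8843 = 0.0123 kg/m³.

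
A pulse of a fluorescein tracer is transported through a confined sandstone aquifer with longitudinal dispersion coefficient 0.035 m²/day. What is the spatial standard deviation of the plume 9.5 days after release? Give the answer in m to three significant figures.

0.815 m

Dispersive spreading gives a Gaussian with σ² = 2Dt; advection only shifts the center.
σ = √(2 × 0.035 × 9.5) = 0.815 m.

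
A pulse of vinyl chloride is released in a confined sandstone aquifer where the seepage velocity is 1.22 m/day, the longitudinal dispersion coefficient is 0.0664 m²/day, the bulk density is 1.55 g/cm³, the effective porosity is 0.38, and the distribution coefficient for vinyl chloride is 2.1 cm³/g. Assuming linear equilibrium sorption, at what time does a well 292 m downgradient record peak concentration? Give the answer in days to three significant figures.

2290 days

Retardation factor R = 1 + ρ_b·K_d/n = 1 + 1.55 × 2.1/0.38 = 9.566.
Sorption retards both mechanisms: v_R = v/R = 0.1275 m/day, D_R = D/R = 0.006941 m²/day.
Peak time from v_R²t² + 2D_R t − x² = 0: t = (√(D_R² + v_R²x²) − D_R)/v_R².
√(D_R² + v_R²x²) = √(0.006941² + 0.1275² × 292²) = 37.23; v_R² = 0.01626.
t = (37.23 − 0.006941)/0.01626 = 2290 days.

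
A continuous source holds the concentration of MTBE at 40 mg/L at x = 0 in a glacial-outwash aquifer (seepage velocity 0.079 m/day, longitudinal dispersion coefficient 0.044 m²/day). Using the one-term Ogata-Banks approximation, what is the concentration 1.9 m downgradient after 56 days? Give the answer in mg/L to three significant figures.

For a continuous step input, C/C₀ ≈ ½·erfc((x−vt)/(2√(Dt))).
vt = 0.079 × 56 = 4.424 m and 2√(Dt) = 2√(0.044 × 56) = 3.139 m.
Argument (x−vt)/(2√(Dt)) = (1.9 − 4.424)/3.139 = -0.8041; ½·erfc(-0.8041) = 0.8723.
C = 40 × 0.8723 = 34.9 mg/L.

34.9 mg/L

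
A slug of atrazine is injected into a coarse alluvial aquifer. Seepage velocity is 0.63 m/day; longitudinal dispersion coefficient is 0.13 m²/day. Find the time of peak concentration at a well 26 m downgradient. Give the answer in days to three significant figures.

For the 1D instantaneous-source solution, setting ∂C/∂t = 0 at fixed x gives v²t² + 2Dt − x² = 0, so t = (√(D² + v²x²) − D)/v².
√(D² + v²x²) = √(0.13² + 0.63² × 26²) = 16.38; v² = 0.3969.
t = (16.38 − 0.13)/0.3969 = 40.9 days (vs. the pure-advection estimate x/v = 41.3 d).

40.9 days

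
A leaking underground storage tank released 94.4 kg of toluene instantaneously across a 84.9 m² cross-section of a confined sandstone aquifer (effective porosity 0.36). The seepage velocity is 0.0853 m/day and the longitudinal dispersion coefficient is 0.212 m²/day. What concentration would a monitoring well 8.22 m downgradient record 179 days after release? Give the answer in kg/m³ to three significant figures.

For an instantaneous plane source, C(x,t) = M/(n_e·A·√(4πDt)) · exp(−(x−vt)²/(4Dt)), with n_e·A the pore (flow) area.
Plume center vt = 0.0853 × 179 = 15.2687 m, so the well at 8.22 m is 7.0487 m upgradient of the peak.
√(4πDt) = 21.84 m, giving peak height M/(n_e·A·√(4πDt)) = 94.4/(0.36 × 84.9 × 21.84) = 0.1414 kg/m³.
(x−vt)²/(4Dt) = (-7.0487)²/(4 × 0.212 × 179) = 0.3273; exp(−0.3273) = 0.7209.
C = 0.1414 × 0.7209 = 0.102 kg/m³.

0.102 kg/m³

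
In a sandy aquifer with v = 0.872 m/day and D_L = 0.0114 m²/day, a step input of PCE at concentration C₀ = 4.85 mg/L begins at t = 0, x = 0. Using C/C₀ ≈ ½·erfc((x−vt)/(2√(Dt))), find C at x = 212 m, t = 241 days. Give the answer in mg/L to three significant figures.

For a continuous step input, C/C₀ ≈ ½·erfc((x−vt)/(2√(Dt))).
vt = 0.872 × 241 = 210.152 m and 2√(Dt) = 2√(0.0114 × 241) = 3.315 m.
Argument (x−vt)/(2√(Dt)) = (212 − 210.152)/3.315 = 0.5575; ½·erfc(0.5575) = 0.2152.
C = 4.85 × 0.2152 = 1.04 mg/L.

1.04 mg/L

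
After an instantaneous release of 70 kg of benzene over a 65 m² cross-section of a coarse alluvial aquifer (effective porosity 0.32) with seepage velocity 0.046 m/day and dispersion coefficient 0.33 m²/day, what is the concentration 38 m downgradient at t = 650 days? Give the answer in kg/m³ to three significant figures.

For an instantaneous plane source, C(x,t) = M/(n_e·A·√(4πDt)) · exp(−(x−vt)²/(4Dt)), with n_e·A the pore (flow) area.
Plume center vt = 0.046 × 650 = 29.9 m, so the well at 38 m is 8.1 m downgradient of the peak.
√(4πDt) = 51.92 m, giving peak height M/(n_e·A·√(4πDt)) = 70/(0.32 × 65 × 51.92) = 0.06482 kg/m³.
(x−vt)²/(4Dt) = (8.1)²/(4 × 0.33 × 650) = 0.07647; exp(−0.07647) = 0.9264.
C = 0.06482 × 0.9264 = 0.0600 kg/m³.

0.0600 kg/m³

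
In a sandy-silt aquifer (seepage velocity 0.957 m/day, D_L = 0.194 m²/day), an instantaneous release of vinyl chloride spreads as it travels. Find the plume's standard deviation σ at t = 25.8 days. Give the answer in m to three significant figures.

3.16 m

Dispersive spreading gives a Gaussian with σ² = 2Dt; advection only shifts the center.
σ = √(2 × 0.194 × 25.8) = 3.16 m.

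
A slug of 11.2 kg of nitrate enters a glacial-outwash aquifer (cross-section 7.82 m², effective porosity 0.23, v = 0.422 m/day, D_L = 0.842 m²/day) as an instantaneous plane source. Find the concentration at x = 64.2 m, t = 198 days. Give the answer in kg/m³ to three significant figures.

0.0776 kg/m³

For an instantaneous plane source, C(x,t) = M/(n_e·A·√(4πDt)) · exp(−(x−vt)²/(4Dt)), with n_e·A the pore (flow) area.
Plume center vt = 0.422 × 198 = 83.556 m, so the well at 64.2 m is 19.356 m upgradient of the peak.
√(4πDt) = 45.77 m, giving peak height M/(n_e·A·√(4πDt)) = 11.2/(0.23 × 7.82 × 45.77) = 0.1361 kg/m³.
(x−vt)²/(4Dt) = (-19.356)²/(4 × 0.842 × 198) = 0.5618; exp(−0.5618) = 0.5702.
C = 0.1361 × 0.5702 = 0.0776 kg/m³.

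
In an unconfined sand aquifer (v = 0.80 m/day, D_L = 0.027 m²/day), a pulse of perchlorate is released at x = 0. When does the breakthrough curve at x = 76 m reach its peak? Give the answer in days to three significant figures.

95.0 days

For the 1D instantaneous-source solution, setting ∂C/∂t = 0 at fixed x gives v²t² + 2Dt − x² = 0, so t = (√(D² + v²x²) − D)/v².
√(D² + v²x²) = √(0.027² + 0.80² × 76²) = 60.80; v² = 0.64.
t = (60.80 − 0.027)/0.64 = 95.0 days (vs. the pure-advection estimate x/v = 95.0 d).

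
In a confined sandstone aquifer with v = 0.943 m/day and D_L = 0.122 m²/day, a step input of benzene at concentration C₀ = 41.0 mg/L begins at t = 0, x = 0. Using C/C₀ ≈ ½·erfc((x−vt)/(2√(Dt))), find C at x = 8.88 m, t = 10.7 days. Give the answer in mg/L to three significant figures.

31.7 mg/L

For a continuous step input, C/C₀ ≈ ½·erfc((x−vt)/(2√(Dt))).
vt = 0.943 × 10.7 = 10.0901 m and 2√(Dt) = 2√(0.122 × 10.7) = 2.285 m.
Argument (x−vt)/(2√(Dt)) = (8.88 − 10.0901)/2.285 = -0.5296; ½·erfc(-0.5296) = 0.7731.
C = 41.0 × 0.7731 = 31.7 mg/L.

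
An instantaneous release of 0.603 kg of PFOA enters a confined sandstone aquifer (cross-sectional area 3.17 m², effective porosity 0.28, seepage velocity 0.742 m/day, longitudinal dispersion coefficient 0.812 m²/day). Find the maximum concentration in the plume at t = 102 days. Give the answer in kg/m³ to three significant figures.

0.0211 kg/m³

The peak of an instantaneous 1D plume sits at x = vt; there the Gaussian factor is 1 and C_max = M/(n_e·A·√(4πDt)), where n_e·A is the pore area the mass is dissolved in.
√(4πDt) = √(4π × 0.812 × 102) = 32.26 m, so C_max = 0.603/(0.28 × 3.17 × 32.26) = 0.0211 kg/m³.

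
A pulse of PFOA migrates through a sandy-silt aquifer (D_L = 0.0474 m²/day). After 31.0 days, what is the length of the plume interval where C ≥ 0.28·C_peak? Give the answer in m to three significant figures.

5.47 m

The plume is Gaussian with σ = √(2Dt) = √(2 × 0.0474 × 31.0) = 1.714 m.
C/C_peak = exp(−Δx²/(2σ²)) = 0.28 ⇒ Δx = σ·√(−2 ln 0.28) = 1.714 × 1.596 = 2.736 m.
Width = 2Δx = 5.47 m.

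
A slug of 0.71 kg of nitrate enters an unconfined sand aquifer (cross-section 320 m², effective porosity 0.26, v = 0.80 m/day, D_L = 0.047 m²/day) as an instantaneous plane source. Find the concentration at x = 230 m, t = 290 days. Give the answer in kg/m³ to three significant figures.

For an instantaneous plane source, C(x,t) = M/(n_e·A·√(4πDt)) · exp(−(x−vt)²/(4Dt)), with n_e·A the pore (flow) area.
Plume center vt = 0.80 × 290 = 232 m, so the well at 230 m is 2 m upgradient of the peak.
√(4πDt) = 13.09 m, giving peak height M/(n_e·A·√(4πDt)) = 0.71/(0.26 × 320 × 13.09) = 0.0006519 kg/m³.
(x−vt)²/(4Dt) = (-2)²/(4 × 0.047 × 290) = 0.07337; exp(−0.07337) = 0.9293.
C = 0.0006519 × 0.9293 = 0.000606 kg/m³.

0.000606 kg/m³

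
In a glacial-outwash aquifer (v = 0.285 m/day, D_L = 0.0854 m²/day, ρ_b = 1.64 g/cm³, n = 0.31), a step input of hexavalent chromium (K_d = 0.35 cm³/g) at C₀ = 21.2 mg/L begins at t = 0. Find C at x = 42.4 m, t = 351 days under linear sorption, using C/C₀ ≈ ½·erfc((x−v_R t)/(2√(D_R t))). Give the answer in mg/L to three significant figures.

1.17 mg/L

Retardation factor R = 1 + ρ_b·K_d/n = 1 + 1.64 × 0.35/0.31 = 2.852.
Sorption retards both mechanisms: v_R = v/R = 0.09993 m/day, D_R = D/R = 0.02994 m²/day.
v_R·t = 0.09993 × 351 = 35.07543 m; 2√(D_R t) = 6.483 m; argument = (42.4 − 35.07543)/6.483 = 1.130.
C = C₀ × ½·erfc(1.130) = 21.2 × 0.05501 = 1.17 mg/L.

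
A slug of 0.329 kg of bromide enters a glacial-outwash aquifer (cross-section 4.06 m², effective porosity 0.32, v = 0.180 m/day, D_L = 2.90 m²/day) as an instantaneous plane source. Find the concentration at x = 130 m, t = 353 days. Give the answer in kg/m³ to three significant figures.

0.000759 kg/m³

For an instantaneous plane source, C(x,t) = M/(n_e·A·√(4πDt)) · exp(−(x−vt)²/(4Dt)), with n_e·A the pore (flow) area.
Plume center vt = 0.180 × 353 = 63.54 m, so the well at 130 m is 66.46 m downgradient of the peak.
√(4πDt) = 113.4 m, giving peak height M/(n_e·A·√(4πDt)) = 0.329/(0.32 × 4.06 × 113.4) = 0.002233 kg/m³.
(x−vt)²/(4Dt) = (66.46)²/(4 × 2.90 × 353) = 1.079; exp(−1.079) = 0.3399.
C = 0.002233 × 0.3399 = 0.000759 kg/m³.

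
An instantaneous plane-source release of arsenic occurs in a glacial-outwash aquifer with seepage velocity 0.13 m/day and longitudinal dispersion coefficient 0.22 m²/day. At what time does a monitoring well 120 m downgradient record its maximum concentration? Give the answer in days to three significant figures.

910 days

For the 1D instantaneous-source solution, setting ∂C/∂t = 0 at fixed x gives v²t² + 2Dt − x² = 0, so t = (√(D² + v²x²) − D)/v².
√(D² + v²x²) = √(0.22² + 0.13² × 120²) = 15.60; v² = 0.0169.
t = (15.60 − 0.22)/0.0169 = 910 days (vs. the pure-advection estimate x/v = 923 d).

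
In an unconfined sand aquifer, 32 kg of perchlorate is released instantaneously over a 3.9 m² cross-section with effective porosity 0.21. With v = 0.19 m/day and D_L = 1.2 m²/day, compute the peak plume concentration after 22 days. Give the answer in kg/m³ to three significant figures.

2.15 kg/m³

The peak of an instantaneous 1D plume sits at x = vt; there the Gaussian factor is 1 and C_max = M/(n_e·A·√(4πDt)), where n_e·A is the pore area the mass is dissolved in.
√(4πDt) = √(4π × 1.2 × 22) = 18.21 m, so C_max = 32/(0.21 × 3.9 × 18.21) = 2.15 kg/m³.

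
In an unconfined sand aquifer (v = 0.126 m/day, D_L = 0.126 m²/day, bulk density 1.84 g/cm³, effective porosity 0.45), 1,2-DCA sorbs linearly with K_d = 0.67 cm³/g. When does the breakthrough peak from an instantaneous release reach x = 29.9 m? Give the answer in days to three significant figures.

Retardation factor R = 1 + ρ_b·K_d/n = 1 + 1.84 × 0.67/0.45 = 3.740.
Sorption retards both mechanisms: v_R = v/R = 0.03369 m/day, D_R = D/R = 0.03369 m²/day.
Peak time from v_R²t² + 2D_R t − x² = 0: t = (√(D_R² + v_R²x²) − D_R)/v_R².
√(D_R² + v_R²x²) = √(0.03369² + 0.03369² × 29.9²) = 1.008; v_R² = 0.001135.
t = (1.008 − 0.03369)/0.001135 = 858 days.

858 days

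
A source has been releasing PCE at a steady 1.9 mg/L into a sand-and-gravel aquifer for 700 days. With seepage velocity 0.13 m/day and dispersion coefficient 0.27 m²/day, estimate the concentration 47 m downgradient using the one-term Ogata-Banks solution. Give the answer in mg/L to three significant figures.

For a continuous step input, C/C₀ ≈ ½·erfc((x−vt)/(2√(Dt))).
vt = 0.13 × 700 = 91 m and 2√(Dt) = 2√(0.27 × 700) = 27.50 m.
Argument (x−vt)/(2√(Dt)) = (47 − 91)/27.50 = -1.600; ½·erfc(-1.600) = 0.9882.
C = 1.9 × 0.9882 = 1.88 mg/L.

1.88 mg/L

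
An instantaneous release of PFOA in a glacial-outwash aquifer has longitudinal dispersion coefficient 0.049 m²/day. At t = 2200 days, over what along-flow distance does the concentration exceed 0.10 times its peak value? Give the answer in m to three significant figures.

The plume is Gaussian with σ = √(2Dt) = √(2 × 0.049 × 2200) = 14.68 m.
C/C_peak = exp(−Δx²/(2σ²)) = 0.10 ⇒ Δx = σ·√(−2 ln 0.10) = 14.68 × 2.146 = 31.50 m.
Width = 2Δx = 63.0 m.

63.0 m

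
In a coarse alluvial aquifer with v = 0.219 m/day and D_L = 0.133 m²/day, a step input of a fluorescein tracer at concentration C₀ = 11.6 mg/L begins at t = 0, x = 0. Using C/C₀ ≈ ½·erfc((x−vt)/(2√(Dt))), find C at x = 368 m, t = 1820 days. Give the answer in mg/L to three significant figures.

For a continuous step input, C/C₀ ≈ ½·erfc((x−vt)/(2√(Dt))).
vt = 0.219 × 1820 = 398.58 m and 2√(Dt) = 2√(0.133 × 1820) = 31.12 m.
Argument (x−vt)/(2√(Dt)) = (368 − 398.58)/31.12 = -0.9826; ½·erfc(-0.9826) = 0.9177.
C = 11.6 × 0.9177 = 10.6 mg/L.

10.6 mg/L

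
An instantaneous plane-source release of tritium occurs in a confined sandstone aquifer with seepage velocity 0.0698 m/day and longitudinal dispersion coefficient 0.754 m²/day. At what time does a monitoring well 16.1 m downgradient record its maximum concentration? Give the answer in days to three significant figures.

123 days

For the 1D instantaneous-source solution, setting ∂C/∂t = 0 at fixed x gives v²t² + 2Dt − x² = 0, so t = (√(D² + v²x²) − D)/v².
√(D² + v²x²) = √(0.754² + 0.0698² × 16.1²) = 1.353; v² = 0.00487204.
t = (1.353 − 0.754)/0.00487204 = 123 days (vs. the pure-advection estimate x/v = 231 d).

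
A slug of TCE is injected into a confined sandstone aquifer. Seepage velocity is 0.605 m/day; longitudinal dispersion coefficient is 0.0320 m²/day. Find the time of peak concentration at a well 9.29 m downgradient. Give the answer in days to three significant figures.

15.3 days

For the 1D instantaneous-source solution, setting ∂C/∂t = 0 at fixed x gives v²t² + 2Dt − x² = 0, so t = (√(D² + v²x²) − D)/v².
√(D² + v²x²) = √(0.0320² + 0.605² × 9.29²) = 5.621; v² = 0.366025.
t = (5.621 − 0.0320)/0.366025 = 15.3 days (vs. the pure-advection estimate x/v = 15.4 d).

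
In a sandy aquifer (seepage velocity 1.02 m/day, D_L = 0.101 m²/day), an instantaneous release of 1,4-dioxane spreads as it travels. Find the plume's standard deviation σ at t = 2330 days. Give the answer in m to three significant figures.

21.7 m

Dispersive spreading gives a Gaussian with σ² = 2Dt; advection only shifts the center.
σ = √(2 × 0.101 × 2330) = 21.7 m.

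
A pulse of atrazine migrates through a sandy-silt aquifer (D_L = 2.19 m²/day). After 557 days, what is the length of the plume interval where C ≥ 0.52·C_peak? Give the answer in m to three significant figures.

113 m

The plume is Gaussian with σ = √(2Dt) = √(2 × 2.19 × 557) = 49.39 m.
C/C_peak = exp(−Δx²/(2σ²)) = 0.52 ⇒ Δx = σ·√(−2 ln 0.52) = 49.39 × 1.144 = 56.50 m.
Width = 2Δx = 113 m.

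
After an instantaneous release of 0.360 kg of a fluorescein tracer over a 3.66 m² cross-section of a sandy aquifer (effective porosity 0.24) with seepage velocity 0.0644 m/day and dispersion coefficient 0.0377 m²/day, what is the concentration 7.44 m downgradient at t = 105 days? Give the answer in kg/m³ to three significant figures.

For an instantaneous plane source, C(x,t) = M/(n_e·A·√(4πDt)) · exp(−(x−vt)²/(4Dt)), with n_e·A the pore (flow) area.
Plume center vt = 0.0644 × 105 = 6.762 m, so the well at 7.44 m is 0.678 m downgradient of the peak.
√(4πDt) = 7.053 m, giving peak height M/(n_e·A·√(4πDt)) = 0.360/(0.24 × 3.66 × 7.053) = 0.05811 kg/m³.
(x−vt)²/(4Dt) = (0.678)²/(4 × 0.0377 × 105) = 0.02903; exp(−0.02903) = 0.9714.
C = 0.05811 × 0.9714 = 0.0564 kg/m³.

0.0564 kg/m³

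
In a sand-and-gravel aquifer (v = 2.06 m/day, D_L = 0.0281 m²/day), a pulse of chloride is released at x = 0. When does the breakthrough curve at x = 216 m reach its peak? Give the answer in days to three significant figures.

For the 1D instantaneous-source solution, setting ∂C/∂t = 0 at fixed x gives v²t² + 2Dt − x² = 0, so t = (√(D² + v²x²) − D)/v².
√(D² + v²x²) = √(0.0281² + 2.06² × 216²) = 445.0; v² = 4.2436.
t = (445.0 − 0.0281)/4.2436 = 105 days (vs. the pure-advection estimate x/v = 105 d).

105 days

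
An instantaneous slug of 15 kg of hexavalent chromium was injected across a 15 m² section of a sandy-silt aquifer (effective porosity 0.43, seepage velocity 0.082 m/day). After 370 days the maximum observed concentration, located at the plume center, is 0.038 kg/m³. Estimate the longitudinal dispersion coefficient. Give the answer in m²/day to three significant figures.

0.806 m²/day

At the plume center C_max = M/(n_e·A·√(4πDt)), so D = M²/(4πt·(n_e·A·C_max)²).
n_e·A·C_max = 0.43 × 15 × 0.038 = 0.2451 kg/m.
D = 15²/(4π × 370 × 0.2451²) = 0.806 m²/day.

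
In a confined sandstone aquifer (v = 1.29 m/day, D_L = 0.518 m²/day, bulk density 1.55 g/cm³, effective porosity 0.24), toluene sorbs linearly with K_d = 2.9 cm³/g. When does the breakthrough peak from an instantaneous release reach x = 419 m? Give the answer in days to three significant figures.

6400 days

Retardation factor R = 1 + ρ_b·K_d/n = 1 + 1.55 × 2.9/0.24 = 19.73.
Sorption retards both mechanisms: v_R = v/R = 0.06538 m/day, D_R = D/R = 0.02625 m²/day.
Peak time from v_R²t² + 2D_R t − x² = 0: t = (√(D_R² + v_R²x²) − D_R)/v_R².
√(D_R² + v_R²x²) = √(0.02625² + 0.06538² × 419²) = 27.39; v_R² = 0.004275.
t = (27.39 − 0.02625)/0.004275 = 6400 days.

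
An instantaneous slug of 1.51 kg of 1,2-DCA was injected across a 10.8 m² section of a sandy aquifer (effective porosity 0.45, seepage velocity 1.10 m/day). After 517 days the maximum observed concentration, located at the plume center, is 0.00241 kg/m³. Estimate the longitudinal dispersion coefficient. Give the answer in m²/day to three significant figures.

2.56 m²/day

At the plume center C_max = M/(n_e·A·√(4πDt)), so D = M²/(4πt·(n_e·A·C_max)²).
n_e·A·C_max = 0.45 × 10.8 × 0.00241 = 0.01171 kg/m.
D = 1.51²/(4π × 517 × 0.01171²) = 2.56 m²/day.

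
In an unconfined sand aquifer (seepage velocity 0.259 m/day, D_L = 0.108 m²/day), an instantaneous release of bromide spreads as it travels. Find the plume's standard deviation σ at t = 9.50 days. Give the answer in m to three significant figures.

Dispersive spreading gives a Gaussian with σ² = 2Dt; advection only shifts the center.
σ = √(2 × 0.108 × 9.50) = 1.43 m.

1.43 m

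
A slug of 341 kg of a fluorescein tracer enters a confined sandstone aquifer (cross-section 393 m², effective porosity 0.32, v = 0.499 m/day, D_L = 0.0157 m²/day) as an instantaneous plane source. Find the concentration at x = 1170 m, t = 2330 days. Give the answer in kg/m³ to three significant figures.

For an instantaneous plane source, C(x,t) = M/(n_e·A·√(4πDt)) · exp(−(x−vt)²/(4Dt)), with n_e·A the pore (flow) area.
Plume center vt = 0.499 × 2330 = 1162.67 m, so the well at 1170 m is 7.33 m downgradient of the peak.
√(4πDt) = 21.44 m, giving peak height M/(n_e·A·√(4πDt)) = 341/(0.32 × 393 × 21.44) = 0.1265 kg/m³.
(x−vt)²/(4Dt) = (7.33)²/(4 × 0.0157 × 2330) = 0.3672; exp(−0.3672) = 0.6927.
C = 0.1265 × 0.6927 = 0.0876 kg/m³.

0.0876 kg/m³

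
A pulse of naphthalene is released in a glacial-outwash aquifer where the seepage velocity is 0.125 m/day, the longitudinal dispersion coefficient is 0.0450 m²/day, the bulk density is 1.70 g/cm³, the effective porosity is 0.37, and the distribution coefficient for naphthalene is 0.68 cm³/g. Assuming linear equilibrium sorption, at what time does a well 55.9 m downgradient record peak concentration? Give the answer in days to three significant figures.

1830 days

Retardation factor R = 1 + ρ_b·K_d/n = 1 + 1.70 × 0.68/0.37 = 4.124.
Sorption retards both mechanisms: v_R = v/R = 0.03031 m/day, D_R = D/R = 0.01091 m²/day.
Peak time from v_R²t² + 2D_R t − x² = 0: t = (√(D_R² + v_R²x²) − D_R)/v_R².
√(D_R² + v_R²x²) = √(0.01091² + 0.03031² × 55.9²) = 1.694; v_R² = 0.0009187.
t = (1.694 − 0.01091)/0.0009187 = 1830 days.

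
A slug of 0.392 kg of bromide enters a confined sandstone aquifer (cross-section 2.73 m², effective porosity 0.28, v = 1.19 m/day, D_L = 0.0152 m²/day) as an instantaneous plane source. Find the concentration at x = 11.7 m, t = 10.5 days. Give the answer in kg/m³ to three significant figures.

0.135 kg/m³

For an instantaneous plane source, C(x,t) = M/(n_e·A·√(4πDt)) · exp(−(x−vt)²/(4Dt)), with n_e·A the pore (flow) area.
Plume center vt = 1.19 × 10.5 = 12.495 m, so the well at 11.7 m is 0.795 m upgradient of the peak.
√(4πDt) = 1.416 m, giving peak height M/(n_e·A·√(4πDt)) = 0.392/(0.28 × 2.73 × 1.416) = 0.3622 kg/m³.
(x−vt)²/(4Dt) = (-0.795)²/(4 × 0.0152 × 10.5) = 0.9900; exp(−0.9900) = 0.3716.
C = 0.3622 × 0.3716 = 0.135 kg/m³.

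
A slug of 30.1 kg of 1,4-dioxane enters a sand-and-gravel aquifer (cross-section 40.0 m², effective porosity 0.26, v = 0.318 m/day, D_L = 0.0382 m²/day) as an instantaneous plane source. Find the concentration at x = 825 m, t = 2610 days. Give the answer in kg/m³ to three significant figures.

For an instantaneous plane source, C(x,t) = M/(n_e·A·√(4πDt)) · exp(−(x−vt)²/(4Dt)), with n_e·A the pore (flow) area.
Plume center vt = 0.318 × 2610 = 829.98 m, so the well at 825 m is 4.98 m upgradient of the peak.
√(4πDt) = 35.40 m, giving peak height M/(n_e·A·√(4πDt)) = 30.1/(0.26 × 40.0 × 35.40) = 0.08176 kg/m³.
(x−vt)²/(4Dt) = (-4.98)²/(4 × 0.0382 × 2610) = 0.06219; exp(−0.06219) = 0.9397.
C = 0.08176 × 0.9397 = 0.0768 kg/m³.

0.0768 kg/m³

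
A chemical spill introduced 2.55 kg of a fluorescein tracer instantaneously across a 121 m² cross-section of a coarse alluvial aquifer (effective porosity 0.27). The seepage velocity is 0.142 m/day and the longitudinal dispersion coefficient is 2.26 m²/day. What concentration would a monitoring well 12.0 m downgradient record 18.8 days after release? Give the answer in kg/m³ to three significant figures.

For an instantaneous plane source, C(x,t) = M/(n_e·A·√(4πDt)) · exp(−(x−vt)²/(4Dt)), with n_e·A the pore (flow) area.
Plume center vt = 0.142 × 18.8 = 2.6696 m, so the well at 12.0 m is 9.3304 m downgradient of the peak.
√(4πDt) = 23.11 m, giving peak height M/(n_e·A·√(4πDt)) = 2.55/(0.27 × 121 × 23.11) = 0.003377 kg/m³.
(x−vt)²/(4Dt) = (9.3304)²/(4 × 2.26 × 18.8) = 0.5122; exp(−0.5122) = 0.5992.
C = 0.003377 × 0.5992 = 0.00202 kg/m³.

0.00202 kg/m³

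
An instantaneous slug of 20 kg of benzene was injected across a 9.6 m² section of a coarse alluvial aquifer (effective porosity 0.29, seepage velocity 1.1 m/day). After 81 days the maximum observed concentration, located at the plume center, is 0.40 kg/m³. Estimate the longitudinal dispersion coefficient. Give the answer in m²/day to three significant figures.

0.317 m²/day

At the plume center C_max = M/(n_e·A·√(4πDt)), so D = M²/(4πt·(n_e·A·C_max)²).
n_e·A·C_max = 0.29 × 9.6 × 0.40 = 1.114 kg/m.
D = 20²/(4π × 81 × 1.114²) = 0.317 m²/day.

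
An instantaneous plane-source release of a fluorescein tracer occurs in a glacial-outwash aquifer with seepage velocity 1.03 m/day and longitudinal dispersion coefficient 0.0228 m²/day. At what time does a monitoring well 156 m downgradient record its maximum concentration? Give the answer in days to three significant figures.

For the 1D instantaneous-source solution, setting ∂C/∂t = 0 at fixed x gives v²t² + 2Dt − x² = 0, so t = (√(D² + v²x²) − D)/v².
√(D² + v²x²) = √(0.0228² + 1.03² × 156²) = 160.7; v² = 1.0609.
t = (160.7 − 0.0228)/1.0609 = 151 days (vs. the pure-advection estimate x/v = 151 d).

151 days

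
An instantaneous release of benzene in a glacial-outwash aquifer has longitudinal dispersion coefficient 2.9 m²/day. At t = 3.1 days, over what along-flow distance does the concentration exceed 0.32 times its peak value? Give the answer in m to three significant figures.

12.8 m

The plume is Gaussian with σ = √(2Dt) = √(2 × 2.9 × 3.1) = 4.240 m.
C/C_peak = exp(−Δx²/(2σ²)) = 0.32 ⇒ Δx = σ·√(−2 ln 0.32) = 4.240 × 1.510 = 6.402 m.
Width = 2Δx = 12.8 m.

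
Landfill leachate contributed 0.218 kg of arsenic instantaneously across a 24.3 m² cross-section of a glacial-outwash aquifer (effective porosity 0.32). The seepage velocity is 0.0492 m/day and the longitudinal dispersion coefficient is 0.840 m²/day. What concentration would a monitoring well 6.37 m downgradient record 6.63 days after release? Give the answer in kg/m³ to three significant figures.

For an instantaneous plane source, C(x,t) = M/(n_e·A·√(4πDt)) · exp(−(x−vt)²/(4Dt)), with n_e·A the pore (flow) area.
Plume center vt = 0.0492 × 6.63 = 0.326196 m, so the well at 6.37 m is 6.043804 m downgradient of the peak.
√(4πDt) = 8.366 m, giving peak height M/(n_e·A·√(4πDt)) = 0.218/(0.32 × 24.3 × 8.366) = 0.003351 kg/m³.
(x−vt)²/(4Dt) = (6.043804)²/(4 × 0.840 × 6.63) = 1.640; exp(−1.640) = 0.1940.
C = 0.003351 × 0.1940 = 0.000650 kg/m³.

0.000650 kg/m³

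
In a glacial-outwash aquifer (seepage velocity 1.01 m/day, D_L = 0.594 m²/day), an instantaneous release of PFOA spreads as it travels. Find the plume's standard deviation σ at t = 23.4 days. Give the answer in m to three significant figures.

5.27 m

Dispersive spreading gives a Gaussian with σ² = 2Dt; advection only shifts the center.
σ = √(2 × 0.594 × 23.4) = 5.27 m.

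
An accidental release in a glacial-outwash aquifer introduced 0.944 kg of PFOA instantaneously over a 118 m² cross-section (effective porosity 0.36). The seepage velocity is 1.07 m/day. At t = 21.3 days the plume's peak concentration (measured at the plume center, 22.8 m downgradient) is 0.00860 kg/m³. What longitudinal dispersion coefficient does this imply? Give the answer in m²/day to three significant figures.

0.0249 m²/day

At the plume center C_max = M/(n_e·A·√(4πDt)), so D = M²/(4πt·(n_e·A·C_max)²).
n_e·A·C_max = 0.36 × 118 × 0.00860 = 0.3653 kg/m.
D = 0.944²/(4π × 21.3 × 0.3653²) = 0.0249 m²/day.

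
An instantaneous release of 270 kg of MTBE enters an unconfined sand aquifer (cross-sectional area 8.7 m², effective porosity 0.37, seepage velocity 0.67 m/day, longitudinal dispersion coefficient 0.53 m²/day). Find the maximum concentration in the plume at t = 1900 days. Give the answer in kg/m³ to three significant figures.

0.746 kg/m³

The peak of an instantaneous 1D plume sits at x = vt; there the Gaussian factor is 1 and C_max = M/(n_e·A·√(4πDt)), where n_e·A is the pore area the mass is dissolved in.
√(4πDt) = √(4π × 0.53 × 1900) = 112.5 m, so C_max = 270/(0.37 × 8.7 × 112.5) = 0.746 kg/m³.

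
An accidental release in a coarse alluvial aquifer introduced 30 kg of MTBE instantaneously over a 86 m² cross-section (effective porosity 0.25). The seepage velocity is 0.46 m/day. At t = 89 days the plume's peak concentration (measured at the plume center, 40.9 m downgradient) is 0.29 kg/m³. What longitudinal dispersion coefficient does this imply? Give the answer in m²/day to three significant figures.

At the plume center C_max = M/(n_e·A·√(4πDt)), so D = M²/(4πt·(n_e·A·C_max)²).
n_e·A·C_max = 0.25 × 86 × 0.29 = 6.235 kg/m.
D = 30²/(4π × 89 × 6.235²) = 0.0207 m²/day.

0.0207 m²/day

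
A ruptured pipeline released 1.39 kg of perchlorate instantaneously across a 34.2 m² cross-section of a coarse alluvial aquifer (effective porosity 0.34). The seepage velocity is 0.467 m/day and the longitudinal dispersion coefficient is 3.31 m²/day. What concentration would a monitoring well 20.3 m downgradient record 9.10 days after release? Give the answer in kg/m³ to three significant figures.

For an instantaneous plane source, C(x,t) = M/(n_e·A·√(4πDt)) · exp(−(x−vt)²/(4Dt)), with n_e·A the pore (flow) area.
Plume center vt = 0.467 × 9.10 = 4.2497 m, so the well at 20.3 m is 16.0503 m downgradient of the peak.
√(4πDt) = 19.46 m, giving peak height M/(n_e·A·√(4πDt)) = 1.39/(0.34 × 34.2 × 19.46) = 0.006143 kg/m³.
(x−vt)²/(4Dt) = (16.0503)²/(4 × 3.31 × 9.10) = 2.138; exp(−2.138) = 0.1179.
C = 0.006143 × 0.1179 = 0.000724 kg/m³.

0.000724 kg/m³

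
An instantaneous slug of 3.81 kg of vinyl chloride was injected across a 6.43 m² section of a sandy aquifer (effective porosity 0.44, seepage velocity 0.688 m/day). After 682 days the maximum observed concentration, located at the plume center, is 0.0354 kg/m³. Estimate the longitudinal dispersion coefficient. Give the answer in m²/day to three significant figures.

At the plume center C_max = M/(n_e·A·√(4πDt)), so D = M²/(4πt·(n_e·A·C_max)²).
n_e·A·C_max = 0.44 × 6.43 × 0.0354 = 0.1002 kg/m.
D = 3.81²/(4π × 682 × 0.1002²) = 0.169 m²/day.

0.169 m²/day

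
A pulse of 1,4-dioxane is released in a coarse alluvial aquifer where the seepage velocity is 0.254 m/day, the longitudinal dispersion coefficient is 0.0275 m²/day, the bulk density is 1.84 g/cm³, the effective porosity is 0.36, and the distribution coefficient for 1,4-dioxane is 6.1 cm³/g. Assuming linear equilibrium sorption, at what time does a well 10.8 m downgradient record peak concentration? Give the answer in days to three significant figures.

Retardation factor R = 1 + ρ_b·K_d/n = 1 + 1.84 × 6.1/0.36 = 32.18.
Sorption retards both mechanisms: v_R = v/R = 0.007893 m/day, D_R = D/R = 0.0008546 m²/day.
Peak time from v_R²t² + 2D_R t − x² = 0: t = (√(D_R² + v_R²x²) − D_R)/v_R².
√(D_R² + v_R²x²) = √(0.0008546² + 0.007893² × 10.8²) = 0.08525; v_R² = 6.230e-05.
t = (0.08525 − 0.0008546)/6.230e-05 = 1350 days.

1350 days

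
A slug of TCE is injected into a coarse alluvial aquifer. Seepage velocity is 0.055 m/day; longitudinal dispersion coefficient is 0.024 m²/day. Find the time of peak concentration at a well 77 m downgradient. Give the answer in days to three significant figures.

1390 days

For the 1D instantaneous-source solution, setting ∂C/∂t = 0 at fixed x gives v²t² + 2Dt − x² = 0, so t = (√(D² + v²x²) − D)/v².
√(D² + v²x²) = √(0.024² + 0.055² × 77²) = 4.235; v² = 0.003025.
t = (4.235 − 0.024)/0.003025 = 1390 days (vs. the pure-advection estimate x/v = 1400 d).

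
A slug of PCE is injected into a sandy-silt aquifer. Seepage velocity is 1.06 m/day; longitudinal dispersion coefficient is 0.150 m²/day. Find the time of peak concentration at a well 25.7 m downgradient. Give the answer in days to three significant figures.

For the 1D instantaneous-source solution, setting ∂C/∂t = 0 at fixed x gives v²t² + 2Dt − x² = 0, so t = (√(D² + v²x²) − D)/v².
√(D² + v²x²) = √(0.150² + 1.06² × 25.7²) = 27.24; v² = 1.1236.
t = (27.24 − 0.150)/1.1236 = 24.1 days (vs. the pure-advection estimate x/v = 24.2 d).

24.1 days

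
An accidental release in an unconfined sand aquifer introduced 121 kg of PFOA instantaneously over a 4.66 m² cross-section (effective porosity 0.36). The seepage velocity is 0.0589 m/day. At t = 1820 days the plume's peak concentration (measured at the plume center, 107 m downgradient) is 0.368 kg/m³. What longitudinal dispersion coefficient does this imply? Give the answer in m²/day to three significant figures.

At the plume center C_max = M/(n_e·A·√(4πDt)), so D = M²/(4πt·(n_e·A·C_max)²).
n_e·A·C_max = 0.36 × 4.66 × 0.368 = 0.6174 kg/m.
D = 121²/(4π × 1820 × 0.6174²) = 1.68 m²/day.

1.68 m²/day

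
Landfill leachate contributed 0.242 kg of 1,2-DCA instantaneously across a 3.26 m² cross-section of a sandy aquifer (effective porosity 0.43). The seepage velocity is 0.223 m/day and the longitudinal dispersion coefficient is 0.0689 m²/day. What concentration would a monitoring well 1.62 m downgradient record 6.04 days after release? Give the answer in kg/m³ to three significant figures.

0.0722 kg/m³

For an instantaneous plane source, C(x,t) = M/(n_e·A·√(4πDt)) · exp(−(x−vt)²/(4Dt)), with n_e·A the pore (flow) area.
Plume center vt = 0.223 × 6.04 = 1.34692 m, so the well at 1.62 m is 0.27308 m downgradient of the peak.
√(4πDt) = 2.287 m, giving peak height M/(n_e·A·√(4πDt)) = 0.242/(0.43 × 3.26 × 2.287) = 0.07549 kg/m³.
(x−vt)²/(4Dt) = (0.27308)²/(4 × 0.0689 × 6.04) = 0.04480; exp(−0.04480) = 0.9562.
C = 0.07549 × 0.9562 = 0.0722 kg/m³.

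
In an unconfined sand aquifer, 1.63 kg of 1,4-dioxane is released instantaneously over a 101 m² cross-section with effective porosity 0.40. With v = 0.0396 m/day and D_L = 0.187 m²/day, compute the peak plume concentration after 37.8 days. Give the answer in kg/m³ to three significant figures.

The peak of an instantaneous 1D plume sits at x = vt; there the Gaussian factor is 1 and C_max = M/(n_e·A·√(4πDt)), where n_e·A is the pore area the mass is dissolved in.
√(4πDt) = √(4π × 0.187 × 37.8) = 9.425 m, so C_max = 1.63/(0.40 × 101 × 9.425) = 0.00428 kg/m³.

0.00428 kg/m³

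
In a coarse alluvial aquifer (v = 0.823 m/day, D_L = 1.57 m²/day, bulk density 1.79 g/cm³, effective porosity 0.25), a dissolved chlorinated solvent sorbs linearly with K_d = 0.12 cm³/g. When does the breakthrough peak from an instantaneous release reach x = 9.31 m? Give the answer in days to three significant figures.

17.2 days

Retardation factor R = 1 + ρ_b·K_d/n = 1 + 1.79 × 0.12/0.25 = 1.859.
Sorption retards both mechanisms: v_R = v/R = 0.4427 m/day, D_R = D/R = 0.8445 m²/day.
Peak time from v_R²t² + 2D_R t − x² = 0: t = (√(D_R² + v_R²x²) − D_R)/v_R².
√(D_R² + v_R²x²) = √(0.8445² + 0.4427² × 9.31²) = 4.207; v_R² = 0.1960.
t = (4.207 − 0.8445)/0.1960 = 17.2 days.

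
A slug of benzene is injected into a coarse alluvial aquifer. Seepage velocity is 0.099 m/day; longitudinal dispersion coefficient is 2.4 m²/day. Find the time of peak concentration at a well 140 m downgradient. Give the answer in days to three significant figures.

For the 1D instantaneous-source solution, setting ∂C/∂t = 0 at fixed x gives v²t² + 2Dt − x² = 0, so t = (√(D² + v²x²) − D)/v².
√(D² + v²x²) = √(2.4² + 0.099² × 140²) = 14.07; v² = 0.009801.
t = (14.07 − 2.4)/0.009801 = 1190 days (vs. the pure-advection estimate x/v = 1410 d).

1190 days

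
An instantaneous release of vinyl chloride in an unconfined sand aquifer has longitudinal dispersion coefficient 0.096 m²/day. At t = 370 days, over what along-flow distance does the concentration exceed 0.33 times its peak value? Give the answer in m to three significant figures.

The plume is Gaussian with σ = √(2Dt) = √(2 × 0.096 × 370) = 8.429 m.
C/C_peak = exp(−Δx²/(2σ²)) = 0.33 ⇒ Δx = σ·√(−2 ln 0.33) = 8.429 × 1.489 = 12.55 m.
Width = 2Δx = 25.1 m.

25.1 m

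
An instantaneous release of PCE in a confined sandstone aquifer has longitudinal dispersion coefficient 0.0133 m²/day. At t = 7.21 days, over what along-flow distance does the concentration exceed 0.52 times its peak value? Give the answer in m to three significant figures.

The plume is Gaussian with σ = √(2Dt) = √(2 × 0.0133 × 7.21) = 0.4379 m.
C/C_peak = exp(−Δx²/(2σ²)) = 0.52 ⇒ Δx = σ·√(−2 ln 0.52) = 0.4379 × 1.144 = 0.5010 m.
Width = 2Δx = 1.00 m.

1.00 m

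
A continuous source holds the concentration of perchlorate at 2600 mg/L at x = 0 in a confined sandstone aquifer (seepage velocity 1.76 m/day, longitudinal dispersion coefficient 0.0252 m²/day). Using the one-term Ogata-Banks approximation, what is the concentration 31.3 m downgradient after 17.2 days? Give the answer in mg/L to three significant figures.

350 mg/L

For a continuous step input, C/C₀ ≈ ½·erfc((x−vt)/(2√(Dt))).
vt = 1.76 × 17.2 = 30.272 m and 2√(Dt) = 2√(0.0252 × 17.2) = 1.317 m.
Argument (x−vt)/(2√(Dt)) = (31.3 − 30.272)/1.317 = 0.7806; ½·erfc(0.7806) = 0.1348.
C = 2600 × 0.1348 = 350 mg/L.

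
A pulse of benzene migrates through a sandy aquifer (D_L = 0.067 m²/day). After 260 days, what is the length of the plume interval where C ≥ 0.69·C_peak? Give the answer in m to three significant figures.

The plume is Gaussian with σ = √(2Dt) = √(2 × 0.067 × 260) = 5.903 m.
C/C_peak = exp(−Δx²/(2σ²)) = 0.69 ⇒ Δx = σ·√(−2 ln 0.69) = 5.903 × 0.8615 = 5.085 m.
Width = 2Δx = 10.2 m.

10.2 m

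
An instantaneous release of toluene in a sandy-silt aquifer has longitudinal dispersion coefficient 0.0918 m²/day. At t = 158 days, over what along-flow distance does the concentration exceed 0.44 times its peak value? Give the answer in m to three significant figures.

13.8 m

The plume is Gaussian with σ = √(2Dt) = √(2 × 0.0918 × 158) = 5.386 m.
C/C_peak = exp(−Δx²/(2σ²)) = 0.44 ⇒ Δx = σ·√(−2 ln 0.44) = 5.386 × 1.281 = 6.899 m.
Width = 2Δx = 13.8 m.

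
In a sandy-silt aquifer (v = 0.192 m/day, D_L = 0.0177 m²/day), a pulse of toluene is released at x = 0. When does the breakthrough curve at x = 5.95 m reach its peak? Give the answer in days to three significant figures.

For the 1D instantaneous-source solution, setting ∂C/∂t = 0 at fixed x gives v²t² + 2Dt − x² = 0, so t = (√(D² + v²x²) − D)/v².
√(D² + v²x²) = √(0.0177² + 0.192² × 5.95²) = 1.143; v² = 0.036864.
t = (1.143 − 0.0177)/0.036864 = 30.5 days (vs. the pure-advection estimate x/v = 31.0 d).

30.5 days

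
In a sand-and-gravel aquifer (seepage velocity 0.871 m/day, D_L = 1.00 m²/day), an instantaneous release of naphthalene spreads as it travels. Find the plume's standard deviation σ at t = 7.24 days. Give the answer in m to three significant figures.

3.81 m

Dispersive spreading gives a Gaussian with σ² = 2Dt; advection only shifts the center.
σ = √(2 × 1.00 × 7.24) = 3.81 m.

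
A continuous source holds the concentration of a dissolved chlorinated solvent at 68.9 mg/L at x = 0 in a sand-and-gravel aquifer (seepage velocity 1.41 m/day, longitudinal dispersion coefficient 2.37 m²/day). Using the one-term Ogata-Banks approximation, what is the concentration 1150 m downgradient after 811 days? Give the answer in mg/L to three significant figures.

31.6 mg/L

For a continuous step input, C/C₀ ≈ ½·erfc((x−vt)/(2√(Dt))).
vt = 1.41 × 811 = 1143.51 m and 2√(Dt) = 2√(2.37 × 811) = 87.68 m.
Argument (x−vt)/(2√(Dt)) = (1150 − 1143.51)/87.68 = 0.07402; ½·erfc(0.07402) = 0.4583.
C = 68.9 × 0.4583 = 31.6 mg/L.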